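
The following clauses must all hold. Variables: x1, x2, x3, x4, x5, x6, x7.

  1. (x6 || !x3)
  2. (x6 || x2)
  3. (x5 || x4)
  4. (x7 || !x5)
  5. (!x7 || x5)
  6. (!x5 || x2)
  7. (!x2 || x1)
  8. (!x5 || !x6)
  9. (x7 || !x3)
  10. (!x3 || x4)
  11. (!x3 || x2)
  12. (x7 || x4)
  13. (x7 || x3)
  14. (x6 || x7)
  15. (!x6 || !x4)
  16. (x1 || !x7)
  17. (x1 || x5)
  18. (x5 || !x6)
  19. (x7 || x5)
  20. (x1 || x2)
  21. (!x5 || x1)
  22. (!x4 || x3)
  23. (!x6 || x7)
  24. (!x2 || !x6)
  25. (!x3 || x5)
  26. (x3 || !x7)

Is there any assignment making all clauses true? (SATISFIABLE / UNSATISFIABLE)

UNSATISFIABLE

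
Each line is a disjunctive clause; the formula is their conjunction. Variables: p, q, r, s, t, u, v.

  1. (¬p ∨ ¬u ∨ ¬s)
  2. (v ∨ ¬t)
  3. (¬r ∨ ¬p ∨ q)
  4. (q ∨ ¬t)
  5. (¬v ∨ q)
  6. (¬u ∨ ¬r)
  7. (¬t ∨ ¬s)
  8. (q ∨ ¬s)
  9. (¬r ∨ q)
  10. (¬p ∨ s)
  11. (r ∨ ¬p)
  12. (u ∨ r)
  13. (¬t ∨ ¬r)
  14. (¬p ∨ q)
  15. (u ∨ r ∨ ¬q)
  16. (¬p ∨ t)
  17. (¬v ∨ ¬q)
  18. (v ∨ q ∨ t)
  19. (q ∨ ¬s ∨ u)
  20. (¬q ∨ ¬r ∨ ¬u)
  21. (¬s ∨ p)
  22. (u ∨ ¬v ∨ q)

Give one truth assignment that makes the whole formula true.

Branch on p: take p = False.
  then s is forced to False.
The remaining clauses are satisfied by q = True, r = False, t = False, u = True, v = False.

p=0, q=1, r=0, s=0, t=0, u=1, v=0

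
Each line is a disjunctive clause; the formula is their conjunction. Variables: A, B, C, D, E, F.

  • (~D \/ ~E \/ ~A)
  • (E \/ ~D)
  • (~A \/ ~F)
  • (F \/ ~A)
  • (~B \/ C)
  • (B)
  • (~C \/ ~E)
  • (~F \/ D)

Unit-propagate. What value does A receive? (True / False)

Unit clause (B) sets B = True.
(C \/ ~B): since B = True, the clause reduces to (C). C = True.
From (~C \/ ~E) and C = True: E = False.
(E \/ ~D) with E = False leaves only ~D, so D = False.
From (D \/ ~F) and D = False: F = False.
In (F \/ ~A), F is now false; ~A must hold, so A = False.

False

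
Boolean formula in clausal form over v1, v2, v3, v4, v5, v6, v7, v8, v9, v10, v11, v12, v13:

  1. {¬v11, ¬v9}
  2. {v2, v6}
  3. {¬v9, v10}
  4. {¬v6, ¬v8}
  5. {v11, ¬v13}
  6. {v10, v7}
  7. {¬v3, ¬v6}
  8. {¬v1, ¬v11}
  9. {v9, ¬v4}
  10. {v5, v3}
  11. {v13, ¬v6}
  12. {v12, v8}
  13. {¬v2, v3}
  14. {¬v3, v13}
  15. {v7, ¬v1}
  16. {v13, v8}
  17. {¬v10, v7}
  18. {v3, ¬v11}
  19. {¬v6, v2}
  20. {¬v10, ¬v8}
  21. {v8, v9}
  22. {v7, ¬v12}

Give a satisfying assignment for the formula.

v1=0, v2=1, v3=1, v4=0, v5=0, v6=0, v7=1, v8=1, v9=0, v10=0, v11=1, v12=1, v13=1

v1 occurs only negated in the remaining clauses — set v1 = False.
v4 occurs only negated in the remaining clauses — set v4 = False.
Try v2 = True.
  then v3 is forced to True.
  then v6 is forced to False.
  then v13 is forced to True.
  then v11 is forced to True.
  then v9 is forced to False.
  then v8 is forced to True.
  then v10 is forced to False.
  then v7 is forced to True.
v5, v12 are now unconstrained; take v5 = False, v12 = True.
Every clause has at least one true literal under this assignment.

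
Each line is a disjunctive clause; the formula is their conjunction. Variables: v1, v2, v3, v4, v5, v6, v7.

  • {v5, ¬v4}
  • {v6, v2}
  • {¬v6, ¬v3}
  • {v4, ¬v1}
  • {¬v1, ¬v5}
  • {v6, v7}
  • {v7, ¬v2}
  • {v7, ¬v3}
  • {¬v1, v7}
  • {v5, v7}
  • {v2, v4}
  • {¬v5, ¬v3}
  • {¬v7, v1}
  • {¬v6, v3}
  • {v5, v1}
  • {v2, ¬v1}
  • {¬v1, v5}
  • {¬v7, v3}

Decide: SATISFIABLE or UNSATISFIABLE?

UNSATISFIABLE

v1 = True:
  propagation gives v4=True, v5=True; an empty clause results — contradiction.
v1 = False:
  propagation gives v7=False, v6=True, v3=False; an empty clause results — contradiction.
Every branch closes, so no satisfying assignment exists.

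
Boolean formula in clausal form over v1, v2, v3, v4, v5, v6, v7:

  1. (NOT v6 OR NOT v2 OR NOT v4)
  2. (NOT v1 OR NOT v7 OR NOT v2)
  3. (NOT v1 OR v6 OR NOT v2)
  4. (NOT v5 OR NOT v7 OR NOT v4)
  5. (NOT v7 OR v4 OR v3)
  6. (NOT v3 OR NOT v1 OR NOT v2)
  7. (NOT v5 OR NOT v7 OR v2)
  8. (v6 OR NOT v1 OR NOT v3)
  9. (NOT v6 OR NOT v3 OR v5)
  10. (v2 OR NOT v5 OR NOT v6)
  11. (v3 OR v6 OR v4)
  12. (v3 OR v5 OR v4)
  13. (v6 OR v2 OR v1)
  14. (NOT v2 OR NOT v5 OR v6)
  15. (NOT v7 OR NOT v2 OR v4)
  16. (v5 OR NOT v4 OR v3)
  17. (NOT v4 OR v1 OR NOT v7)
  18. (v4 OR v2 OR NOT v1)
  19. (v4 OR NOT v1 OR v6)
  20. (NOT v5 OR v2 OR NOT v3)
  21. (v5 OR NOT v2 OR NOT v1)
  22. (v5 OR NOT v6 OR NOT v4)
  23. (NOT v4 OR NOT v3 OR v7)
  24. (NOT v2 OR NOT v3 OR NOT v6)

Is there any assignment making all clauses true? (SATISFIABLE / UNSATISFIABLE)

Branch on v1: take v1 = True.
The remaining clauses are satisfied by v2 = True, v3 = False, v4 = False, v5 = True, v6 = True, v7 = False.
Every clause has at least one true literal under this assignment.
So v1=1, v2=1, v3=0, v4=0, v5=1, v6=1, v7=0 is a satisfying assignment.

SATISFIABLE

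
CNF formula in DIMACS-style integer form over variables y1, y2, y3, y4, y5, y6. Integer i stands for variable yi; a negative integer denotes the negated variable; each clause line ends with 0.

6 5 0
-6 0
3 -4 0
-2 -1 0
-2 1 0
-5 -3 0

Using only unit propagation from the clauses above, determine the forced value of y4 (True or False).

False

Unit clause (!y6) sets y6 = False.
(y5 || y6) with y6 = False leaves only y5, so y5 = True.
(!y5 || !y3): since y5 = True, the clause reduces to (!y3). y3 = False.
From (y3 || !y4) and y3 = False: y4 = False.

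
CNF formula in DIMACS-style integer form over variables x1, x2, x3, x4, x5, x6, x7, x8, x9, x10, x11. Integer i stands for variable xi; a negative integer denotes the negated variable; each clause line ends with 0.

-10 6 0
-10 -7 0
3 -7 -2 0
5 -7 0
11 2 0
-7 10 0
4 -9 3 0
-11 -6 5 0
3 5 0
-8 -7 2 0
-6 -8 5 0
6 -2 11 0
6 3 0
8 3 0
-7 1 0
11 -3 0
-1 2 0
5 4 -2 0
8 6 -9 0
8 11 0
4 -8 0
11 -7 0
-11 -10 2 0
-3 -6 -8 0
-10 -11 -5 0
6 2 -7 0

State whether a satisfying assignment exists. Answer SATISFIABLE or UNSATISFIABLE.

SATISFIABLE

Pure literal: x7 appears only negated; assign x7 = False.
Set x1 = False and propagate.
The remaining clauses are satisfied by x2 = True, x3 = True, x4 = False, x5 = True, x6 = True, x8 = False, x9 = True, x10 = False, x11 = True.
So x1 = F, x2 = T, x3 = T, x4 = F, x5 = T, x6 = T, x7 = F, x8 = F, x9 = T, x10 = F, x11 = T is a satisfying assignment.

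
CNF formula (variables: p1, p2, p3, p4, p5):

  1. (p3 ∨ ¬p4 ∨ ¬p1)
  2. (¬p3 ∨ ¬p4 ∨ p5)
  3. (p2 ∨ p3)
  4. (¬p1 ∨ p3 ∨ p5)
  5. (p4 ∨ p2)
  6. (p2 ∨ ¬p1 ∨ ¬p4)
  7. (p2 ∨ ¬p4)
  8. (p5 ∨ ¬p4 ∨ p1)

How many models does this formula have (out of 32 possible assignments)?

10

Case analysis on p4 and p1:
  p4=1, p1=1: remaining (p2,p3,p5) ∈ {(1,1,1)} — 1.
  p4=1, p1=0: remaining (p2,p3,p5) ∈ {(1,0,1); (1,1,1)} — 2.
  p4=0, p1=1: remaining (p2,p3,p5) ∈ {(1,0,1); (1,1,0); (1,1,1)} — 3.
  p4=0, p1=0: remaining (p2,p3,p5) ∈ {(1,0,0); (1,0,1); (1,1,0); (1,1,1)} — 4.
Total: 1 + 2 + 3 + 4 = 10.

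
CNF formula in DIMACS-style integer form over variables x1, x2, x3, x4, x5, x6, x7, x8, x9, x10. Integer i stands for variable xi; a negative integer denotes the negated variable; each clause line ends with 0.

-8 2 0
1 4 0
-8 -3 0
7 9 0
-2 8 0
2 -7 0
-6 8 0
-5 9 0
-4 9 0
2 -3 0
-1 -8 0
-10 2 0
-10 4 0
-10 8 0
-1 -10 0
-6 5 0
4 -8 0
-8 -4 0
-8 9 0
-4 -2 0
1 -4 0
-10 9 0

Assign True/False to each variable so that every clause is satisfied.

x1 = True, x2 = False, x3 = False, x4 = True, x5 = False, x6 = False, x7 = False, x8 = False, x9 = True, x10 = False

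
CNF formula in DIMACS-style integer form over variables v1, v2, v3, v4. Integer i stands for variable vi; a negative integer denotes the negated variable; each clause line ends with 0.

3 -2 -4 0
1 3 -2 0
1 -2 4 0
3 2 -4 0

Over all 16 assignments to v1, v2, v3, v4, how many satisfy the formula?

Case analysis on v2 and v3:
  v2=1, v3=1: remaining (v1,v4) ∈ {(0,1); (1,0); (1,1)} — 3.
  v2=1, v3=0: remaining (v1,v4) ∈ {(1,0)} — 1.
  v2=0, v3=1: remaining (v1,v4) ∈ {(0,0); (0,1); (1,0); (1,1)} — 4.
  v2=0, v3=0: remaining (v1,v4) ∈ {(0,0); (1,0)} — 2.
Total: 3 + 1 + 4 + 2 = 10.

10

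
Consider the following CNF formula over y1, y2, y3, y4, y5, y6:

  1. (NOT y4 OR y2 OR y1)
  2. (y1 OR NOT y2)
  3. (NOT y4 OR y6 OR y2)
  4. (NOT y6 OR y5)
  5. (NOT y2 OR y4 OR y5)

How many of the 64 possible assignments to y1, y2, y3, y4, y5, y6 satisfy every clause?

Case analysis on y2 and y4:
  y2=T, y4=T: y3 free; 3 ways for (y1,y5,y6) × 2^1 = 6.
  y2=T, y4=F: remaining (y1,y3,y5,y6) ∈ {(T,F,T,F); (T,F,T,T); (T,T,T,F); (T,T,T,T)} — 4.
  y2=F, y4=T: remaining (y1,y3,y5,y6) ∈ {(T,F,T,T); (T,T,T,T)} — 2.
  y2=F, y4=F: y1, y3 free; 3 ways for (y5,y6) × 2^2 = 12.
Total: 6 + 4 + 2 + 12 = 24.

24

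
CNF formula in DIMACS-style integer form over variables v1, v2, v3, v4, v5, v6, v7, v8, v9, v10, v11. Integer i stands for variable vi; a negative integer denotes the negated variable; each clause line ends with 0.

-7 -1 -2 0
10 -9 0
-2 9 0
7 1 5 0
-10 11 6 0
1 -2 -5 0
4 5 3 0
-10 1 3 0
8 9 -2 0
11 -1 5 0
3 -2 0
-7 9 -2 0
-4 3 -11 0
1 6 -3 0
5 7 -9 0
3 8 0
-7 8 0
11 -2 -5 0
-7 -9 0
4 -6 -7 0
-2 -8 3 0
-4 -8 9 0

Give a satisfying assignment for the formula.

v1=True, v2=False, v3=True, v4=False, v5=True, v6=True, v7=False, v8=False, v9=True, v10=True, v11=True

v2 occurs only negated in the remaining clauses — set v2 = False.
Branch on v1: take v1 = True.
Branch on v3: take v3 = True.
Branch on v4: take v4 = False.
For the remaining variables, v5 = True, v6 = True, v7 = False, v8 = False, v9 = True, v10 = True, v11 = True works.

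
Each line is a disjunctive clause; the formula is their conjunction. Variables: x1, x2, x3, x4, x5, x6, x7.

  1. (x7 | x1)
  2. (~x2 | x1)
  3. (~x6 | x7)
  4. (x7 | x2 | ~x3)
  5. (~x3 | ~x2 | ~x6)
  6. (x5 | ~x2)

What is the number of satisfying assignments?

46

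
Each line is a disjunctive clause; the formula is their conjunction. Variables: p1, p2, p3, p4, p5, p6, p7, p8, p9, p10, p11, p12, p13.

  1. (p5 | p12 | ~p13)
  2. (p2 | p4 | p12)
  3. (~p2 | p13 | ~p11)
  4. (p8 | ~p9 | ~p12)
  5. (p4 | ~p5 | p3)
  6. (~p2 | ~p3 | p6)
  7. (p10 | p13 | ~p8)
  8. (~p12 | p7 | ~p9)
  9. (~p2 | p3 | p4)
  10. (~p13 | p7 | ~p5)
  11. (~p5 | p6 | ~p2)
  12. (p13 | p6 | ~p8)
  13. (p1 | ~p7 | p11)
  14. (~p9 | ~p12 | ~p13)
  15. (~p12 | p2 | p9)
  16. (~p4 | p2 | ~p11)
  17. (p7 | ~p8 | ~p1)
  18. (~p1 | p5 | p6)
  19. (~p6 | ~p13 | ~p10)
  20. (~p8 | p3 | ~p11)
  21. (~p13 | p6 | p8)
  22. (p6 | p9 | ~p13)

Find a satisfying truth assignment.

Set p1 = False and propagate.
The remaining clauses are satisfied by p2 = True, p3 = True, p4 = False, p5 = True, p6 = True, p7 = False, p8 = True, p9 = False, p10 = True, p11 = False, p12 = False, p13 = False.

p1 = F, p2 = T, p3 = T, p4 = F, p5 = T, p6 = T, p7 = F, p8 = T, p9 = F, p10 = T, p11 = F, p12 = F, p13 = F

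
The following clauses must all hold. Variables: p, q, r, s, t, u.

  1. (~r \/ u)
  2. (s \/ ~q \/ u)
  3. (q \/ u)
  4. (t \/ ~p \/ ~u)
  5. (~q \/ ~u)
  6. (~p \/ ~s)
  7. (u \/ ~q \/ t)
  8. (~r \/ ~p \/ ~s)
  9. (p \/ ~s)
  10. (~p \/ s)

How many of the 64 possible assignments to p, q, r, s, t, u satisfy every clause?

The models are:
  p=0 q=0 r=0 s=0 t=0 u=1
  p=0 q=0 r=0 s=0 t=1 u=1
  p=0 q=0 r=1 s=0 t=0 u=1
  p=0 q=0 r=1 s=0 t=1 u=1
That's 4 in total.

4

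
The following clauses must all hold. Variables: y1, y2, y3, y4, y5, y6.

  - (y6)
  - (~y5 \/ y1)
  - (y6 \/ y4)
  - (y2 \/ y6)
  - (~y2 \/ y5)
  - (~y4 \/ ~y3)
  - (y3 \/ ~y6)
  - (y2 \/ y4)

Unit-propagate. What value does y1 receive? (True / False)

Unit clause (y6) sets y6 = True.
(y3 \/ ~y6) with y6 = True leaves only y3, so y3 = True.
(~y4 \/ ~y3) with y3 = True leaves only ~y4, so y4 = False.
(y4 \/ y2) with y4 = False leaves only y2, so y2 = True.
From (~y2 \/ y5) and y2 = True: y5 = True.
From (y1 \/ ~y5) and y5 = True: y1 = True.

True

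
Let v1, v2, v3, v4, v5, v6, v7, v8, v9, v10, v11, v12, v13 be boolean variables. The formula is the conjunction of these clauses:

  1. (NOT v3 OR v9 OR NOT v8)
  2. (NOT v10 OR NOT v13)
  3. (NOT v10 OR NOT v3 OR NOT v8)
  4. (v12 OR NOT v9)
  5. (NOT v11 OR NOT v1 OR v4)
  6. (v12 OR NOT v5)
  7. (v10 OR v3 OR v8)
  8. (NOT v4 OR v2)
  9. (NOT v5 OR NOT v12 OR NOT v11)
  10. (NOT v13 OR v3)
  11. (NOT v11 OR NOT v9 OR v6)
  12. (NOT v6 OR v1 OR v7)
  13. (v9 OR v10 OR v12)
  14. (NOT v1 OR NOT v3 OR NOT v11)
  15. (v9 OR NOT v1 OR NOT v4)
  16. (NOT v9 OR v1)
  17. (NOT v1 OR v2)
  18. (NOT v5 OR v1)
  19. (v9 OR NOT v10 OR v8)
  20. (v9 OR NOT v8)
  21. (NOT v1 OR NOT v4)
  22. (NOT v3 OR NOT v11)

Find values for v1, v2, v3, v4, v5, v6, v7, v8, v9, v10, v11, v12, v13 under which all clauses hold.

v1 = 1, v2 = 1, v3 = 1, v4 = 0, v5 = 1, v6 = 1, v7 = 0, v8 = 0, v9 = 0, v10 = 0, v11 = 0, v12 = 1, v13 = 1

v2 occurs only positively in the remaining clauses — set v2 = True.
Pure literal: v11 appears only negated; assign v11 = False.
Set v1 = True and propagate.
  then v4 is forced to False.
Branch on v3: take v3 = True.
The remaining clauses are satisfied by v5 = True, v6 = True, v7 = False, v8 = False, v9 = False, v10 = False, v12 = True, v13 = True.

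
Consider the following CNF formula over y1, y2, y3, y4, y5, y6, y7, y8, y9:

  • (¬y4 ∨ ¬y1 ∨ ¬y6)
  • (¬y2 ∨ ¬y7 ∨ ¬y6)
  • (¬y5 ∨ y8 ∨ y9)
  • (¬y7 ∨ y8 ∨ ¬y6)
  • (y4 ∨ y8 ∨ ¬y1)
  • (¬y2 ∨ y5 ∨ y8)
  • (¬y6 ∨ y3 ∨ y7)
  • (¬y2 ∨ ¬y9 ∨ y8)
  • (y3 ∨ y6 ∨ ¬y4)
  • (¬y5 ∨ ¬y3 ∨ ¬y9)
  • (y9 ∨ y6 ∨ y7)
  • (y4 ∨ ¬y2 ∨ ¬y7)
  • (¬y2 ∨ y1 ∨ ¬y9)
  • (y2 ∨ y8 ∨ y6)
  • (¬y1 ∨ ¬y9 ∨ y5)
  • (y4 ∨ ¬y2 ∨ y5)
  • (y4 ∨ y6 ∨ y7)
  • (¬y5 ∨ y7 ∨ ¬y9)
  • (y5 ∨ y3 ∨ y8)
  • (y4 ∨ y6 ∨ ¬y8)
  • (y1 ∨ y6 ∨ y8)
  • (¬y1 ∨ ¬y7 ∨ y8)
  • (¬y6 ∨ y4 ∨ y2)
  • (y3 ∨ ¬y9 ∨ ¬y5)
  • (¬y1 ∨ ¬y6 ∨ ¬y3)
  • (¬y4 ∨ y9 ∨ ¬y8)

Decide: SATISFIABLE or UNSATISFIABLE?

SATISFIABLE

Try y1 = False.
The remaining clauses are satisfied by y2 = False, y3 = True, y4 = True, y5 = False, y6 = True, y7 = False, y8 = False, y9 = True.
So y1=False  y2=False  y3=True  y4=True  y5=False  y6=True  y7=False  y8=False  y9=True is a satisfying assignment.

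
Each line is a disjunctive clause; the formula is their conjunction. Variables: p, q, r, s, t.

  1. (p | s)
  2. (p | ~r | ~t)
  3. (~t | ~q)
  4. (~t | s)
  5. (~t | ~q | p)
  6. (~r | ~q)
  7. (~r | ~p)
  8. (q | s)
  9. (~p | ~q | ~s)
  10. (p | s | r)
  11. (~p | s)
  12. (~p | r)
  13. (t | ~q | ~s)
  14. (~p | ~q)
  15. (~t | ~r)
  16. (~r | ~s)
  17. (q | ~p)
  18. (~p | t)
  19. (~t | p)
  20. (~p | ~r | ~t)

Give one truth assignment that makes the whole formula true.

p=False, q=False, r=False, s=True, t=False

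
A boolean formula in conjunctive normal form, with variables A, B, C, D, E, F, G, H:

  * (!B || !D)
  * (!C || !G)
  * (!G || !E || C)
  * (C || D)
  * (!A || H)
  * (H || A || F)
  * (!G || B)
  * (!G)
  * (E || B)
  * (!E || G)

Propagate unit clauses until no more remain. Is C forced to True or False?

True

(!G) is a unit clause: G = False.
(G || !E) with G = False leaves only !E, so E = False.
In (E || B), E is now false; B must hold, so B = True.
In (!B || !D), !B is now false; !D must hold, so D = False.
In (C || D), D is now false; C must hold, so C = True.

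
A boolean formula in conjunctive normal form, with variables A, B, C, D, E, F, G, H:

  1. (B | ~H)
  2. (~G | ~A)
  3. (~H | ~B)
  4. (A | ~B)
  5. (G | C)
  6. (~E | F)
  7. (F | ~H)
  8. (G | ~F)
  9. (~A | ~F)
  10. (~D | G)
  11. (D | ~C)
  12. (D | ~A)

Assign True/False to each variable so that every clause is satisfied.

A = False, B = False, C = True, D = True, E = False, F = False, G = True, H = False

Pure literal: E appears only negated; assign E = False.
Pure literal: H appears only negated; assign H = False.
Branch on A: take A = False.
  then B is forced to False.
Branch on C: take C = True.
  then D is forced to True.
  then G is forced to True.
F is now unconstrained; take F = False.
Check each clause:
  1. (~H | B) — ~H is true.
  2. (~A | ~G) — ~A is true.
  3. (~H | ~B) — ~H is true.
  4. (A | ~B) — ~B is true.
  5. (G | C) — C is true.
  6. (~E | F) — ~E is true.
  7. (~H | F) — ~H is true.
  8. (~F | G) — ~F is true.
  9. (~F | ~A) — ~F is true.
  10. (G | ~D) — G is true.
  11. (~C | D) — D is true.
  12. (~A | D) — D is true.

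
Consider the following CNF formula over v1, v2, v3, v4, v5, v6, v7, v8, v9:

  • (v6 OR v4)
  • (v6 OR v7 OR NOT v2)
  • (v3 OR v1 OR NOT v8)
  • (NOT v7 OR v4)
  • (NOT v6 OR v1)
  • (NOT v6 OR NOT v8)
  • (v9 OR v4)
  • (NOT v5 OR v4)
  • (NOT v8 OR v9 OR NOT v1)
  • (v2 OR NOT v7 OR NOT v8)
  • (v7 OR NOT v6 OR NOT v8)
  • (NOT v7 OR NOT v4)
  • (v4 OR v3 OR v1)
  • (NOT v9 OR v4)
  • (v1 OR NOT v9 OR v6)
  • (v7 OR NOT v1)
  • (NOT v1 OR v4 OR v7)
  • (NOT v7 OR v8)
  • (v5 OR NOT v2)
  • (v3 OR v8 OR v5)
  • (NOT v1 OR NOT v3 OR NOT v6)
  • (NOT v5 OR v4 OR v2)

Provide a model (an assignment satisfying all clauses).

v1=F  v2=F  v3=F  v4=T  v5=T  v6=F  v7=F  v8=F  v9=F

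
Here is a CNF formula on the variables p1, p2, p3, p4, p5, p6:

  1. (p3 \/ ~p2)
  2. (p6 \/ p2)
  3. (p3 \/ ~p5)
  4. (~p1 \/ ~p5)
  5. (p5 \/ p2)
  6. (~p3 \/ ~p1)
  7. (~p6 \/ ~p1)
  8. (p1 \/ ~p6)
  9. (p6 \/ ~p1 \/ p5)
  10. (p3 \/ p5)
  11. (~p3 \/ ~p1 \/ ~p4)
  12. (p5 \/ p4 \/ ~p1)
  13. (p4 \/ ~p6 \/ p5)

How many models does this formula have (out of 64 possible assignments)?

The models are:
  p1=0 p2=1 p3=1 p4=0 p5=0 p6=0
  p1=0 p2=1 p3=1 p4=0 p5=1 p6=0
  p1=0 p2=1 p3=1 p4=1 p5=0 p6=0
  p1=0 p2=1 p3=1 p4=1 p5=1 p6=0
Count: 4.

4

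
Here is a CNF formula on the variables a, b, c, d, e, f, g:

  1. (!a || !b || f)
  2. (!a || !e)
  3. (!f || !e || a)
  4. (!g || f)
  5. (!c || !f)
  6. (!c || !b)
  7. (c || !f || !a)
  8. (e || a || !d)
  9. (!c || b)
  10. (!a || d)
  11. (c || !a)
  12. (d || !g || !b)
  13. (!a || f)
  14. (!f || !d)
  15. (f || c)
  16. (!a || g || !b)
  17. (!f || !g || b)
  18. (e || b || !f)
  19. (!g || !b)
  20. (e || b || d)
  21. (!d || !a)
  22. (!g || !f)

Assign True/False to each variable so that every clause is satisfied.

a = False  b = True  c = False  d = False  e = False  f = True  g = False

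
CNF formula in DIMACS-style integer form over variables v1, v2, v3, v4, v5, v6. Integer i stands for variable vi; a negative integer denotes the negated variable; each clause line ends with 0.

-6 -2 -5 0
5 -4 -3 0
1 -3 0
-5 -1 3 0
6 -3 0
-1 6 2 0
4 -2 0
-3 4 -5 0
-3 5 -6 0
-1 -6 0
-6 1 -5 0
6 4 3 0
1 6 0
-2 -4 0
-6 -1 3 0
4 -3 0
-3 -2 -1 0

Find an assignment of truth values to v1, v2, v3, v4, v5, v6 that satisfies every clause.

Try v1 = False.
  then v3 is forced to False.
  then v6 is forced to True.
  then v5 is forced to False.
Branch on v2: take v2 = False.
v4 is now unconstrained; take v4 = False.
Every clause has at least one true literal under this assignment.

v1 = False, v2 = False, v3 = False, v4 = False, v5 = False, v6 = True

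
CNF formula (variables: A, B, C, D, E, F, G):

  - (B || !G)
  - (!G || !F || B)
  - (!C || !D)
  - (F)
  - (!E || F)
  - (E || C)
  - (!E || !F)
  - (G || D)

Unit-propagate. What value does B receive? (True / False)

Unit clause (F) sets F = True.
From (!E || !F) and F = True: E = False.
In (E || C), E is now false; C must hold, so C = True.
From (!C || !D) and C = True: D = False.
(D || G) with D = False leaves only G, so G = True.
(B || !G): since G = True, the clause reduces to (B). B = True.

True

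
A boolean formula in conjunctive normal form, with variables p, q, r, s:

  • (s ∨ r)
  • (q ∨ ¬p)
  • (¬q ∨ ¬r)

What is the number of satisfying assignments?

5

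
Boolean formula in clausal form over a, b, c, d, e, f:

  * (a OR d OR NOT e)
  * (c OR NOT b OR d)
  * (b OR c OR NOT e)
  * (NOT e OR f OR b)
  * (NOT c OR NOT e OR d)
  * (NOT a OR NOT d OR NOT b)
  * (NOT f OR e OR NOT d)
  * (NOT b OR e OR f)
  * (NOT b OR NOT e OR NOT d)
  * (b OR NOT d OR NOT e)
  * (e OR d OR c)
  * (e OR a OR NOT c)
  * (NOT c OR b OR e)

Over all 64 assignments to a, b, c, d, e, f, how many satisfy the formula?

The models are:
  a=F b=F c=F d=T e=F f=F
  a=T b=F c=F d=T e=F f=F
  a=T b=T c=T d=F e=F f=T
That's 3 in total.

3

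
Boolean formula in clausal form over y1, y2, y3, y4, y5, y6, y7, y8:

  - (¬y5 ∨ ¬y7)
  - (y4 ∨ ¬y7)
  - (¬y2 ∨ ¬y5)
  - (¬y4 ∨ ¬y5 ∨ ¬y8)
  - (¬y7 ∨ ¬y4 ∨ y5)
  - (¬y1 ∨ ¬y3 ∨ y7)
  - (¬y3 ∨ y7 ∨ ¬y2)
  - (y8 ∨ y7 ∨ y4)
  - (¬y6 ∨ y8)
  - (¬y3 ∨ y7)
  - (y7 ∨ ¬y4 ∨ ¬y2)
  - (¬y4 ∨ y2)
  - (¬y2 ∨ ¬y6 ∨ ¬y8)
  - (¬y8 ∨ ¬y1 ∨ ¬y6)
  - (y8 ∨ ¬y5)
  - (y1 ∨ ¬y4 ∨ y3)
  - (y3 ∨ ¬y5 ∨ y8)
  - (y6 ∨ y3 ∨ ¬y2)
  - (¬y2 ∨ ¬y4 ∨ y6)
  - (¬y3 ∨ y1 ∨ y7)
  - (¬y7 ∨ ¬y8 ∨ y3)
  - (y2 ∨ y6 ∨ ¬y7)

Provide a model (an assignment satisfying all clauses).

y1 = 0, y2 = 0, y3 = 0, y4 = 0, y5 = 0, y6 = 0, y7 = 0, y8 = 1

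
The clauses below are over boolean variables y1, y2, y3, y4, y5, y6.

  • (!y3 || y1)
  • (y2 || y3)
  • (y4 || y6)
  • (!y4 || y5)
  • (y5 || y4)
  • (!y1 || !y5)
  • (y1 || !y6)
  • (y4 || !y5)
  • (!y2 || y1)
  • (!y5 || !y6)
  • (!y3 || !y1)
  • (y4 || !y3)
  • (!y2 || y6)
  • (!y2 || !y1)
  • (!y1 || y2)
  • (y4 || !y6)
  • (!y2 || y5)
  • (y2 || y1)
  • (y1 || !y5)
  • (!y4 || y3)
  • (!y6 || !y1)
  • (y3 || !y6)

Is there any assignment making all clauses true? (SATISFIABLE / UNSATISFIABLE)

y1 = True:
  propagation gives y5=False, y4=False; an empty clause results — contradiction.
y1 = False:
  propagation gives y3=False, y2=True; an empty clause results — contradiction.
Every branch closes, so no satisfying assignment exists.

UNSATISFIABLE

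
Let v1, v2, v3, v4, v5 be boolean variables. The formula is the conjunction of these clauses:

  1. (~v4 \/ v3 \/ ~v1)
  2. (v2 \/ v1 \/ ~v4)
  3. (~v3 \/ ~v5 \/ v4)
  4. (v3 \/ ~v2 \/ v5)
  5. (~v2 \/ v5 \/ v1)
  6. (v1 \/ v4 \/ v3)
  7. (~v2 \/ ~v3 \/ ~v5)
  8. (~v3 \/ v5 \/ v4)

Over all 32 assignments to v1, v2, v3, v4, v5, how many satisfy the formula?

7

Split on v3, then v4.
  v3=T, v4=T: remaining (v1,v2,v5) ∈ {(T,F,F); (T,F,T); (T,T,F)} — 3.
  v3=T, v4=F: a clause becomes empty — 0.
  v3=F, v4=T: remaining (v1,v2,v5) ∈ {(F,T,T)} — 1.
  v3=F, v4=F: remaining (v1,v2,v5) ∈ {(T,F,F); (T,F,T); (T,T,T)} — 3.
Total: 3 + 0 + 1 + 3 = 7.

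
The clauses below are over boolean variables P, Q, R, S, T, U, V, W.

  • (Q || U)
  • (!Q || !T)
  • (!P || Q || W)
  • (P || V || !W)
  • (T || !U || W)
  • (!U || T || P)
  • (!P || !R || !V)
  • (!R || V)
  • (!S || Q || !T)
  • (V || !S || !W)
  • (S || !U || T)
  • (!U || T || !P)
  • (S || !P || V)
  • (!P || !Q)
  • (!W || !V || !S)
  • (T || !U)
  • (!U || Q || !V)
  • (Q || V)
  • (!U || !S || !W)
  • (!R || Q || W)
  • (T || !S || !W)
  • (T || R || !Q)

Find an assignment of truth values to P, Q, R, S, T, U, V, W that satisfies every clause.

Branch on P: take P = False.
Branch on Q: take Q = True.
  then T is forced to False.
  then U is forced to False.
  then R is forced to True.
  then V is forced to True.
For the remaining variables, S = False, W = True works.
Every clause has at least one true literal under this assignment.

P = F, Q = T, R = T, S = F, T = F, U = F, V = T, W = T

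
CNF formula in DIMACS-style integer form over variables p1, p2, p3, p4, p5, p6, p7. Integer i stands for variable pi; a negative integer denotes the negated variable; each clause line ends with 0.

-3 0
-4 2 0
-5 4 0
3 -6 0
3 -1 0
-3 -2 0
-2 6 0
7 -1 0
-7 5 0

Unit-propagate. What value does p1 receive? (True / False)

(~p3) stands alone — p3 = False.
In (~p6 | p3), p3 is now false; ~p6 must hold, so p6 = False.
From (~p1 | p3) and p3 = False: p1 = False.

False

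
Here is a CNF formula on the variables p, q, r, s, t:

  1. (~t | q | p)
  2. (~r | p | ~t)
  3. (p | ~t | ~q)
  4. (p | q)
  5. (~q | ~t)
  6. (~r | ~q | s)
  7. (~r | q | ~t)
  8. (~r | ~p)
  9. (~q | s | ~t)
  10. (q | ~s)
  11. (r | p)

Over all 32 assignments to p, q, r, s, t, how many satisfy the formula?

The models are:
  p=F q=T r=T s=T t=F
  p=T q=F r=F s=F t=F
  p=T q=F r=F s=F t=T
  p=T q=T r=F s=F t=F
  p=T q=T r=F s=T t=F
That's 5 in total.

5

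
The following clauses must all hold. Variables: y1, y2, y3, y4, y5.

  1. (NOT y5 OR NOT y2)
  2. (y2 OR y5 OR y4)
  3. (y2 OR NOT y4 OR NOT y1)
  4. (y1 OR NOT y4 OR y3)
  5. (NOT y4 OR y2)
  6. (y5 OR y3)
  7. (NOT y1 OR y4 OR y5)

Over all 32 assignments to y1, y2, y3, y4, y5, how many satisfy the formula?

The models are:
  y1=F y2=F y3=F y4=F y5=T
  y1=F y2=F y3=T y4=F y5=T
  y1=F y2=T y3=T y4=F y5=F
  y1=F y2=T y3=T y4=T y5=F
  y1=T y2=F y3=F y4=F y5=T
  y1=T y2=F y3=T y4=F y5=T
  y1=T y2=T y3=T y4=T y5=F
That's 7 in total.

7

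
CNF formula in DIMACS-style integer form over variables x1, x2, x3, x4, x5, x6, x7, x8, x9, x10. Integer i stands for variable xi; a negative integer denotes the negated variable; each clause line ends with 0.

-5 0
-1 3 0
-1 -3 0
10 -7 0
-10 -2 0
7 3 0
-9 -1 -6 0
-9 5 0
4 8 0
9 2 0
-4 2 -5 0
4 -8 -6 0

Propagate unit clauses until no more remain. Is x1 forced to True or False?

(~x5) stands alone — x5 = False.
(x5 | ~x9) with x5 = False leaves only ~x9, so x9 = False.
From (x9 | x2) and x9 = False: x2 = True.
(~x2 | ~x10): since x2 = True, the clause reduces to (~x10). x10 = False.
(~x7 | x10) with x10 = False leaves only ~x7, so x7 = False.
(x3 | x7) with x7 = False leaves only x3, so x3 = True.
In (~x1 | ~x3), ~x3 is now false; ~x1 must hold, so x1 = False.

False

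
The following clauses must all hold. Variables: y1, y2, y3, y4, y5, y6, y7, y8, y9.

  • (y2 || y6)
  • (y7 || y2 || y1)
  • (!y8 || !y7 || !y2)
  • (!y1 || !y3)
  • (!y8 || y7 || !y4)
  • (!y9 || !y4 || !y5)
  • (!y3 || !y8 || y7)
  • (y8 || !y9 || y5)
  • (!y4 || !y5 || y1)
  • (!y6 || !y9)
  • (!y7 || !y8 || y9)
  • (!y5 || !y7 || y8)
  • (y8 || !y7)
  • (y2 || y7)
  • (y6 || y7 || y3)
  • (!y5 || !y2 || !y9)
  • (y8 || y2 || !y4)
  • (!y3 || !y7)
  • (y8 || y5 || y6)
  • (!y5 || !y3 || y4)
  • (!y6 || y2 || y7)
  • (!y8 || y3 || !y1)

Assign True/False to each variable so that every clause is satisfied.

Set y1 = True and propagate.
  then y3 is forced to False.
  then y8 is forced to False.
  then y7 is forced to False.
  then y2 is forced to True.
  then y6 is forced to True.
  then y9 is forced to False.
y4, y5 are now unconstrained; take y4 = False, y5 = False.

y1 = True  y2 = True  y3 = False  y4 = False  y5 = False  y6 = True  y7 = False  y8 = False  y9 = False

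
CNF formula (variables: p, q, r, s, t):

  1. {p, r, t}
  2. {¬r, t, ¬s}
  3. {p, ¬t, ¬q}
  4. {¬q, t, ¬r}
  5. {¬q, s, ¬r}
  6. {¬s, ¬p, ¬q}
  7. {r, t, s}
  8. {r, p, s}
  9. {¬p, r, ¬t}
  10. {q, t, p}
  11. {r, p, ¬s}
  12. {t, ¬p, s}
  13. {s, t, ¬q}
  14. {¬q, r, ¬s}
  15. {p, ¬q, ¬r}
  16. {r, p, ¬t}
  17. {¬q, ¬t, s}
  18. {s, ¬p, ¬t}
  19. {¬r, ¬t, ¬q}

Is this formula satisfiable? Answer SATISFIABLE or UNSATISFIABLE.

Set p = False and propagate.
The remaining clauses are satisfied by q = False, r = True, s = True, t = True.
So p=0, q=0, r=1, s=1, t=1 is a satisfying assignment.

SATISFIABLE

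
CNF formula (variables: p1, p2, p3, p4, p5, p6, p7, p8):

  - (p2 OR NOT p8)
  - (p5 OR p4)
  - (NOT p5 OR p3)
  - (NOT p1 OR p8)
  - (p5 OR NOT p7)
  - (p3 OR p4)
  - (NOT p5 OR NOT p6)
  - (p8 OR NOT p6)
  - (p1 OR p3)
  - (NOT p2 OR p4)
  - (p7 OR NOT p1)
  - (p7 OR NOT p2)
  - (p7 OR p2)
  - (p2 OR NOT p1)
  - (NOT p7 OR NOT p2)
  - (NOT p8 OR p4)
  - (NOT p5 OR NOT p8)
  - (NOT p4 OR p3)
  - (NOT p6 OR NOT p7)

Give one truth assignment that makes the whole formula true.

p1=F, p2=F, p3=T, p4=T, p5=T, p6=F, p7=T, p8=F

Check each clause:
  1. (NOT p8 OR p2) — NOT p8 is true.
  2. (p5 OR p4) — p4 is true.
  3. (p3 OR NOT p5) — p3 is true.
  4. (p8 OR NOT p1) — NOT p1 is true.
  5. (NOT p7 OR p5) — p5 is true.
  6. (p3 OR p4) — p3 is true.
  7. (NOT p6 OR NOT p5) — NOT p6 is true.
  8. (NOT p6 OR p8) — NOT p6 is true.
  9. (p1 OR p3) — p3 is true.
  10. (p4 OR NOT p2) — p4 is true.
  11. (p7 OR NOT p1) — NOT p1 is true.
  12. (NOT p2 OR p7) — NOT p2 is true.
  13. (p2 OR p7) — p7 is true.
  14. (NOT p1 OR p2) — NOT p1 is true.
  15. (NOT p2 OR NOT p7) — NOT p2 is true.
  16. (p4 OR NOT p8) — NOT p8 is true.
  17. (NOT p8 OR NOT p5) — NOT p8 is true.
  18. (NOT p4 OR p3) — p3 is true.
  19. (NOT p7 OR NOT p6) — NOT p6 is true.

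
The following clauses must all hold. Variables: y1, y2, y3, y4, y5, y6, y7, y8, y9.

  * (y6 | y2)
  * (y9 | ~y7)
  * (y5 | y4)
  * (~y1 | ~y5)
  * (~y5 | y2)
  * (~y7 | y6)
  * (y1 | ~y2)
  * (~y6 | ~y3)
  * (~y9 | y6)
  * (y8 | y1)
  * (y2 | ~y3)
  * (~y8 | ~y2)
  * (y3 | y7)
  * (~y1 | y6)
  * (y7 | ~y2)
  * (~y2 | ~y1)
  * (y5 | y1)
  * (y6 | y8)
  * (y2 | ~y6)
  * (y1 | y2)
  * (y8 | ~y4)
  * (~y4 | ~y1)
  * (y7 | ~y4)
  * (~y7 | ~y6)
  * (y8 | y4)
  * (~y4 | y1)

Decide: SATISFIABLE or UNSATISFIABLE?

UNSATISFIABLE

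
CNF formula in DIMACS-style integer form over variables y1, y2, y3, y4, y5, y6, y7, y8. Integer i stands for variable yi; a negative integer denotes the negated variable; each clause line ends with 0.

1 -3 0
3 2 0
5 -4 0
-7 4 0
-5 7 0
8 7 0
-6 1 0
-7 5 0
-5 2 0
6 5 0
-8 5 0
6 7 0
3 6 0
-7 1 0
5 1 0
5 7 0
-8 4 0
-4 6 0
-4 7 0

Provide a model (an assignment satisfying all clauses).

y1=True, y2=True, y3=False, y4=True, y5=True, y6=True, y7=True, y8=True

Check each clause:
  1. {¬y3, y1} — y1 is true.
  2. {y3, y2} — y2 is true.
  3. {¬y4, y5} — y5 is true.
  4. {y4, ¬y7} — y4 is true.
  5. {y7, ¬y5} — y7 is true.
  6. {y8, y7} — y8 is true.
  7. {y1, ¬y6} — y1 is true.
  8. {¬y7, y5} — y5 is true.
  9. {¬y5, y2} — y2 is true.
  10. {y5, y6} — y5 is true.
  11. {y5, ¬y8} — y5 is true.
  12. {y6, y7} — y6 is true.
  13. {y6, y3} — y6 is true.
  14. {¬y7, y1} — y1 is true.
  15. {y5, y1} — y1 is true.
  16. {y7, y5} — y5 is true.
  17. {y4, ¬y8} — y4 is true.
  18. {y6, ¬y4} — y6 is true.
  19. {¬y4, y7} — y7 is true.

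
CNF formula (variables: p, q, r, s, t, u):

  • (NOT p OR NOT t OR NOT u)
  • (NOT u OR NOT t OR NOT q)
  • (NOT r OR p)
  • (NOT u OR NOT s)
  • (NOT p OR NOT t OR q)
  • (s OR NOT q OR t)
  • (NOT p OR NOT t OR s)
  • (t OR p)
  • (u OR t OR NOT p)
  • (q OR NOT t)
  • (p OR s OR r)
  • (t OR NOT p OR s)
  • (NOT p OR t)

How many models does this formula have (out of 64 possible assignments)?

3

Satisfying assignments:
  p=0 q=1 r=0 s=1 t=1 u=0
  p=1 q=1 r=0 s=1 t=1 u=0
  p=1 q=1 r=1 s=1 t=1 u=0
Count: 3.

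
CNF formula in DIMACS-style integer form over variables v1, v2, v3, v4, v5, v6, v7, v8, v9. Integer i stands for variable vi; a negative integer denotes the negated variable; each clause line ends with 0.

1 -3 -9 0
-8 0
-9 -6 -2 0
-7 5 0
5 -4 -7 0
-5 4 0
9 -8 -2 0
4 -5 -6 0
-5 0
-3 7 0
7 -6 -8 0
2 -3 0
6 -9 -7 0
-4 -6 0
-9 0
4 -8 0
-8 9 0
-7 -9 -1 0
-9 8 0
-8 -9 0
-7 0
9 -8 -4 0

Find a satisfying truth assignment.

v1=True, v2=False, v3=False, v4=False, v5=False, v6=False, v7=False, v8=False, v9=False

Unit propagation: (NOT v8) forces v8 = False.
Unit propagation: (NOT v5) forces v5 = False.
(NOT v7) is a unit clause, so v7 = False.
(NOT v3) is a unit clause, so v3 = False.
The clause (NOT v9) is unit: v9 must be False.
Pure literal: v4 appears only negated; assign v4 = False.
Pure literal: v6 appears only negated; assign v6 = False.
v1, v2 are now unconstrained; take v1 = True, v2 = False.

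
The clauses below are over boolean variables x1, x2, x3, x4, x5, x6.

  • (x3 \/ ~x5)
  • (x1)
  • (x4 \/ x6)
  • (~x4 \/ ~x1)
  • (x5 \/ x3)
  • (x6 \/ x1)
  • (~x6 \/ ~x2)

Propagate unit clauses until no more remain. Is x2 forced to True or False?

False

(x1) stands alone — x1 = True.
From (~x4 \/ ~x1) and x1 = True: x4 = False.
From (x6 \/ x4) and x4 = False: x6 = True.
From (~x2 \/ ~x6) and x6 = True: x2 = False.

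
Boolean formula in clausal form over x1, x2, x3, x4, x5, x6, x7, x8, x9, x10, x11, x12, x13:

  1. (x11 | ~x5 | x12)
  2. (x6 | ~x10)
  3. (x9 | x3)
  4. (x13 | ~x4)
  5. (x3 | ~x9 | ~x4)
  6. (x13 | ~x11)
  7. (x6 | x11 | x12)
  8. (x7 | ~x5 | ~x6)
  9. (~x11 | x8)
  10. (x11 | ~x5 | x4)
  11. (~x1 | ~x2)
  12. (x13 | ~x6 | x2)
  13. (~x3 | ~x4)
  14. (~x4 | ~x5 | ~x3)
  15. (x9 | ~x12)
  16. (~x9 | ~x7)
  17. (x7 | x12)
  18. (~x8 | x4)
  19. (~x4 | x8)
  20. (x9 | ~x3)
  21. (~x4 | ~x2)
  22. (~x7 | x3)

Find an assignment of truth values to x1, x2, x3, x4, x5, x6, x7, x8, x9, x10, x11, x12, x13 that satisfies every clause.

x1=F, x2=T, x3=F, x4=F, x5=F, x6=T, x7=F, x8=F, x9=T, x10=T, x11=F, x12=T, x13=T

Pure literal: x1 appears only negated; assign x1 = False.
Pure literal: x5 appears only negated; assign x5 = False.
Set x2 = True and propagate.
  then x4 is forced to False.
  then x8 is forced to False.
  then x11 is forced to False.
Branch on x3: take x3 = False.
  then x9 is forced to True.
  then x7 is forced to False.
  then x12 is forced to True.
Set x6 = True and propagate.
x10, x13 are now unconstrained; take x10 = True, x13 = True.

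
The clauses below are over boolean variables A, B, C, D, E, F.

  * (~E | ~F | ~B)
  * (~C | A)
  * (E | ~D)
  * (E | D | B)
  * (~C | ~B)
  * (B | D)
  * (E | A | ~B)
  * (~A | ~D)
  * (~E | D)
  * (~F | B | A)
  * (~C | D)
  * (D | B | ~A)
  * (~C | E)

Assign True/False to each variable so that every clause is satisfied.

A = False, B = False, C = False, D = True, E = True, F = False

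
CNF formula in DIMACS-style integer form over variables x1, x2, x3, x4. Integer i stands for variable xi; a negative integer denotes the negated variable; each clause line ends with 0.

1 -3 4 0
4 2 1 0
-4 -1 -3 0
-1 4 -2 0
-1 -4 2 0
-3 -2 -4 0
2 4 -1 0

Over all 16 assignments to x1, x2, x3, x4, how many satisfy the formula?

5

Satisfying assignments:
  x1=F x2=F x3=F x4=T
  x1=F x2=F x3=T x4=T
  x1=F x2=T x3=F x4=F
  x1=F x2=T x3=F x4=T
  x1=T x2=T x3=F x4=T
That's 5 in total.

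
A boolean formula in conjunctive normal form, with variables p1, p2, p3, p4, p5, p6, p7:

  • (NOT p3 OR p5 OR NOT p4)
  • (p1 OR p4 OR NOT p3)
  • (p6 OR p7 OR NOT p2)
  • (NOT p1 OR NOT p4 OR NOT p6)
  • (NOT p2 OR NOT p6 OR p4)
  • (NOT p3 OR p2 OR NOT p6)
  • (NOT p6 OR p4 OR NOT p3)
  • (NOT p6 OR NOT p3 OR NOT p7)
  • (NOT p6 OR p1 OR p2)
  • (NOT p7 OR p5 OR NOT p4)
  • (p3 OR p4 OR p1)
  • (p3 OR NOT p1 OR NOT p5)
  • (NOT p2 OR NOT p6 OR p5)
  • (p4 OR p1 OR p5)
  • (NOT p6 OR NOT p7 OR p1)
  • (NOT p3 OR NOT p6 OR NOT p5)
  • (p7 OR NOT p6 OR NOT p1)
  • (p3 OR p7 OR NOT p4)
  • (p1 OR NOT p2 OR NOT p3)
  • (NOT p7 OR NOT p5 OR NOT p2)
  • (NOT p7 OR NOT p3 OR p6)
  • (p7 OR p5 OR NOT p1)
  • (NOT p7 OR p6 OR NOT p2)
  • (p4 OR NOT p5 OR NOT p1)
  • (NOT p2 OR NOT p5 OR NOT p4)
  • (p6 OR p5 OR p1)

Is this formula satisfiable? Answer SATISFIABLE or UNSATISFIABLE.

Try p1 = False.
Set p2 = False and propagate.
  then p6 is forced to False.
  then p5 is forced to True.
The remaining clauses are satisfied by p3 = True, p4 = True, p7 = False.
So p1=F, p2=F, p3=T, p4=T, p5=T, p6=F, p7=F is a satisfying assignment.

SATISFIABLE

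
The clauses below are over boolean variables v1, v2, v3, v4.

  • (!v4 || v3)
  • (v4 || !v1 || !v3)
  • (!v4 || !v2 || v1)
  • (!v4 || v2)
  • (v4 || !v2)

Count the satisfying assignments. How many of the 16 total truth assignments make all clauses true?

4

Satisfying assignments:
  v1=0 v2=0 v3=0 v4=0
  v1=0 v2=0 v3=1 v4=0
  v1=1 v2=0 v3=0 v4=0
  v1=1 v2=1 v3=1 v4=1
Count: 4.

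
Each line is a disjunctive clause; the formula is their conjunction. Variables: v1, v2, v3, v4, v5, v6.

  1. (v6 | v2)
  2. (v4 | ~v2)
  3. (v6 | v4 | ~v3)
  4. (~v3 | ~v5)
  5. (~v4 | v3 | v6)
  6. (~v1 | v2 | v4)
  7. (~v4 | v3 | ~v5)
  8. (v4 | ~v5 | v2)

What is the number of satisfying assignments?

12

Case analysis on v4 and v2:
  v4=1, v2=1: v1 free; 3 ways for (v3,v5,v6) × 2^1 = 6.
  v4=1, v2=0: remaining (v1,v3,v5,v6) ∈ {(0,0,0,1); (0,1,0,1); (1,0,0,1); (1,1,0,1)} — 4.
  v4=0, v2=1: a clause becomes empty — 0.
  v4=0, v2=0: remaining (v1,v3,v5,v6) ∈ {(0,0,0,1); (0,1,0,1)} — 2.
Total: 6 + 4 + 0 + 2 = 12.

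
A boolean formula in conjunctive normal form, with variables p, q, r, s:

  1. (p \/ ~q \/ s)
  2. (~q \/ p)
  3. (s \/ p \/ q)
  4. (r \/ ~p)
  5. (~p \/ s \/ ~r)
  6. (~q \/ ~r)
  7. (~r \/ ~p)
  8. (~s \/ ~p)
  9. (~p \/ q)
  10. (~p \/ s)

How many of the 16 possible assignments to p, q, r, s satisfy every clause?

Satisfying assignments:
  p=0 q=0 r=0 s=1
  p=0 q=0 r=1 s=1
Count: 2.

2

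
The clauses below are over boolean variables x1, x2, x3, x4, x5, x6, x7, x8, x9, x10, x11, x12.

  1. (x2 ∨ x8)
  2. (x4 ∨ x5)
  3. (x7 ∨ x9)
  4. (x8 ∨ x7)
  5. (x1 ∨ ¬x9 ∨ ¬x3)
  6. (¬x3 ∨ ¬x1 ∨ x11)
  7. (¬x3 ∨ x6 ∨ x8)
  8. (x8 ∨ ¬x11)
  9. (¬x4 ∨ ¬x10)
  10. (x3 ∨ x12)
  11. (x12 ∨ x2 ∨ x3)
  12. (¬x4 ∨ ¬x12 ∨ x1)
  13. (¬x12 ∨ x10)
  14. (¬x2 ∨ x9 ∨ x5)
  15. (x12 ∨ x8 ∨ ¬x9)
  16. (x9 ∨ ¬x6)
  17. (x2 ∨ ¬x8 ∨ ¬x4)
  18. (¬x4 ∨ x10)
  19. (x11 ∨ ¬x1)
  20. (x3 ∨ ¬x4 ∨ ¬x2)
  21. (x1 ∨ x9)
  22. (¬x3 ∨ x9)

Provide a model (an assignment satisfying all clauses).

x1=T  x2=F  x3=F  x4=F  x5=T  x6=F  x7=T  x8=T  x9=T  x10=T  x11=T  x12=T

Check each clause:
  1. (x2 ∨ x8) — x8 is true.
  2. (x4 ∨ x5) — x5 is true.
  3. (x9 ∨ x7) — x9 is true.
  4. (x8 ∨ x7) — x8 is true.
  5. (¬x9 ∨ x1 ∨ ¬x3) — x1 is true.
  6. (¬x3 ∨ x11 ∨ ¬x1) — x11 is true.
  7. (x6 ∨ x8 ∨ ¬x3) — x8 is true.
  8. (x8 ∨ ¬x11) — x8 is true.
  9. (¬x10 ∨ ¬x4) — ¬x4 is true.
  10. (x12 ∨ x3) — x12 is true.
  11. (x12 ∨ x3 ∨ x2) — x12 is true.
  12. (¬x12 ∨ ¬x4 ∨ x1) — x1 is true.
  13. (x10 ∨ ¬x12) — x10 is true.
  14. (x5 ∨ x9 ∨ ¬x2) — x9 is true.
  15. (¬x9 ∨ x12 ∨ x8) — x8 is true.
  16. (¬x6 ∨ x9) — x9 is true.
  17. (x2 ∨ ¬x4 ∨ ¬x8) — ¬x4 is true.
  18. (¬x4 ∨ x10) — x10 is true.
  19. (x11 ∨ ¬x1) — x11 is true.
  20. (¬x2 ∨ x3 ∨ ¬x4) — ¬x4 is true.
  21. (x9 ∨ x1) — x1 is true.
  22. (x9 ∨ ¬x3) — x9 is true.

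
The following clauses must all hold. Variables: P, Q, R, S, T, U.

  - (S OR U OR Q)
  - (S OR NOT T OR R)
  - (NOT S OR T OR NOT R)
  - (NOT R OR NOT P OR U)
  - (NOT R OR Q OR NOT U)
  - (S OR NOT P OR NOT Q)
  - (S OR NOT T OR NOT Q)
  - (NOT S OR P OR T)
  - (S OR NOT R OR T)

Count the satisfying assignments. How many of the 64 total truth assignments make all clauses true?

Split on S, then R.
  S=T, R=T: remaining (P,Q,T,U) ∈ {(F,F,T,F); (F,T,T,F); (F,T,T,T); (T,T,T,T)} — 4.
  S=T, R=F: Q, U free; 3 ways for (P,T) × 2^2 = 12.
  S=F, R=T: a clause becomes empty — 0.
  S=F, R=F: remaining (P,Q,T,U) ∈ {(F,F,F,T); (F,T,F,F); (F,T,F,T); (T,F,F,T)} — 4.
Total: 4 + 12 + 0 + 4 = 20.

20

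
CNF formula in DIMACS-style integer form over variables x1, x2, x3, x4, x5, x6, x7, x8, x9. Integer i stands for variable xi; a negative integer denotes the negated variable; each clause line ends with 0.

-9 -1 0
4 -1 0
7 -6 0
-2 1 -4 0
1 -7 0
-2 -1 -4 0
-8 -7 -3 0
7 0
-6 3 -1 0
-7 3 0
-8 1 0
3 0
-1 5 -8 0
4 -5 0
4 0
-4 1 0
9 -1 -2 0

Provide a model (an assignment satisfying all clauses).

The clause (x7) is unit: x7 must be True.
(x1) is a unit clause, so x1 = True.
The clause (~x9) is unit: x9 must be False.
The clause (x4) is unit: x4 must be True.
The clause (~x2) is unit: x2 must be False.
The clause (x3) is unit: x3 must be True.
Unit propagation: (~x8) forces x8 = False.
x5, x6 are now unconstrained; take x5 = True, x6 = False.

x1=True  x2=False  x3=True  x4=True  x5=True  x6=False  x7=True  x8=False  x9=False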